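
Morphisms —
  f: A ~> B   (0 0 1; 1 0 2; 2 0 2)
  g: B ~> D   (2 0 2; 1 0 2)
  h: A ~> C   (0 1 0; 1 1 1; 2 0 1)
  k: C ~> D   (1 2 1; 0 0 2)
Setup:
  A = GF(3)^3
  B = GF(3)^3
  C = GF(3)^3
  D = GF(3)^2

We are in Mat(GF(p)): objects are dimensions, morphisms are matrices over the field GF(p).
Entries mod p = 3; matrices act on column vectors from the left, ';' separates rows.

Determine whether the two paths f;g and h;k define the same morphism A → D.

Answer: COMMUTES

Derivation:
Path 1 = f;g:
  e0=(1,0,0) f~>(0,1,2) g~>(1,1)
  e1=(0,1,0) f~>(0,0,0) g~>(0,0)
  e2=(0,0,1) f~>(1,2,2) g~>(0,2)
  ⟦path⟧₁ = (1 0 0; 1 0 2)
Path 2 = h;k:
  e0=(1,0,0) h~>(0,1,2) k~>(1,1)
  e1=(0,1,0) h~>(1,1,0) k~>(0,0)
  e2=(0,0,1) h~>(0,1,1) k~>(0,2)
  ⟦path⟧₂ = (1 0 0; 1 0 2)
Equal? YES — commutes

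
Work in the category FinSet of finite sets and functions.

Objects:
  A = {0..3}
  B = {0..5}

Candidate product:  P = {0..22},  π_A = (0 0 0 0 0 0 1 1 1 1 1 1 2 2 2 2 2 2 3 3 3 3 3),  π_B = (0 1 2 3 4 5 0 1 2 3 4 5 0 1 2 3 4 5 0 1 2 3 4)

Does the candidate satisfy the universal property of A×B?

|A|·|B| = 4·6 = 24;  |P| = 23
  → cardinalities differ; no bijection possible.

Answer: NOT A VALID PRODUCT — |P|=23 ≠ |A|·|B|=24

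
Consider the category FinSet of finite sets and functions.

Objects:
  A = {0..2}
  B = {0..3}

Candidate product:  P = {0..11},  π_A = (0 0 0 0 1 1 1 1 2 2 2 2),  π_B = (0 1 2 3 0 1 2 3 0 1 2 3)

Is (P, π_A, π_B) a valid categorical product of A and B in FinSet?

Answer: VALID PRODUCT

Work:
|A|·|B| = 3·4 = 12;  |P| = 12
Check the pairing map k ↦ (π_A(k), π_B(k)):
  0 : (0,0)
  1 : (0,1)
  2 : (0,2)
  3 : (0,3)
  4 : (1,0)
  5 : (1,1)
  6 : (1,2)
  7 : (1,3)
  8 : (2,0)
  9 : (2,1)
  10 : (2,2)
  11 : (2,3)
distinct pairs in image: 12 / 12 needed
  → bijection onto A×B; projections well-typed.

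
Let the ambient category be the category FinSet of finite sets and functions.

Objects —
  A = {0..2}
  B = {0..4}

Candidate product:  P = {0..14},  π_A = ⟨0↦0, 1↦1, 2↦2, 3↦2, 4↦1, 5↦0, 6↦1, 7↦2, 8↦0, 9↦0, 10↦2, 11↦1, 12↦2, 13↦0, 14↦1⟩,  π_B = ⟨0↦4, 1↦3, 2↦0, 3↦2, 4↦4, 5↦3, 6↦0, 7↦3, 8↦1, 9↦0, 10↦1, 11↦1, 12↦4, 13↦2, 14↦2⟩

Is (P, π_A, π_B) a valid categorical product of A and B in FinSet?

|A|·|B| = 3·5 = 15;  |P| = 15
Check the pairing map k ↦ (π_A(k), π_B(k)):
  0 ↦ (0,4)
  1 ↦ (1,3)
  2 ↦ (2,0)
  3 ↦ (2,2)
  4 ↦ (1,4)
  5 ↦ (0,3)
  6 ↦ (1,0)
  7 ↦ (2,3)
  8 ↦ (0,1)
  9 ↦ (0,0)
  10 ↦ (2,1)
  11 ↦ (1,1)
  12 ↦ (2,4)
  13 ↦ (0,2)
  14 ↦ (1,2)
distinct pairs in image: 15 / 15 needed
  → bijection onto A×B; projections well-typed.

Answer: VALID PRODUCT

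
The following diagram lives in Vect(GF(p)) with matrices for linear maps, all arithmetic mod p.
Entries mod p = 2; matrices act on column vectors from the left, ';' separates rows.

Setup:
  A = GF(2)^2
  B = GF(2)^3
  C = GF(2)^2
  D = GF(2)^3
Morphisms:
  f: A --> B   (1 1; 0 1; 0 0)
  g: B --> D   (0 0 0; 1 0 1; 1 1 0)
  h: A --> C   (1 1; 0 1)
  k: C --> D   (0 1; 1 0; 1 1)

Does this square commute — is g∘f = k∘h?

Answer: DOES NOT COMMUTE

Derivation:
Along f;g (path 1):
  e0=[1,0] f-->[1,0,0] g-->[0,1,1]
  e1=[0,1] f-->[1,1,0] g-->[0,1,0]
  composite₁ = (0 0; 1 1; 1 0)
Along h;k (path 2):
  e0=[1,0] h-->[1,0] k-->[0,1,1]
  e1=[0,1] h-->[1,1] k-->[1,1,0]
  composite₂ = (0 1; 1 1; 1 0)
Equal? distinct morphisms ✗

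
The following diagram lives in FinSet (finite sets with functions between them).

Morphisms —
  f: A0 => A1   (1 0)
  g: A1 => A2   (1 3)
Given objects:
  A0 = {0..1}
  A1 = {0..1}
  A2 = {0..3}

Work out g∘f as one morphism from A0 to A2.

  0 f=>1 g=>3
  1 f=>0 g=>1
composite: (3 1)

Answer: (3 1)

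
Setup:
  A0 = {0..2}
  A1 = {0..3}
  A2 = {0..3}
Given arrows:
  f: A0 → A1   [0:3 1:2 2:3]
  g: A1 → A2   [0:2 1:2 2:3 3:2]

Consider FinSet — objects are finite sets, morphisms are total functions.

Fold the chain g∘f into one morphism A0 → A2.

Answer: [0:2 1:3 2:2]

Trace:
  0 f→3 g→2
  1 f→2 g→3
  2 f→3 g→2
result: [0:2 1:3 2:2]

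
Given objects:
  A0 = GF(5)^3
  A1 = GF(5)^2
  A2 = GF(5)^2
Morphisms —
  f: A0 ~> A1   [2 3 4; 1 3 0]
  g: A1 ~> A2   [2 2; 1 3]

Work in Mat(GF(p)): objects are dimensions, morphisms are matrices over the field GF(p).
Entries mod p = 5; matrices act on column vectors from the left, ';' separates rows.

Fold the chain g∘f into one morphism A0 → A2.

  e0=⟨1,0,0⟩ f~>⟨2,1⟩ g~>⟨1,0⟩
  e1=⟨0,1,0⟩ f~>⟨3,3⟩ g~>⟨2,2⟩
  e2=⟨0,0,1⟩ f~>⟨4,0⟩ g~>⟨3,4⟩
⟦path⟧: [1 2 3; 0 2 4]

Answer: [1 2 3; 0 2 4]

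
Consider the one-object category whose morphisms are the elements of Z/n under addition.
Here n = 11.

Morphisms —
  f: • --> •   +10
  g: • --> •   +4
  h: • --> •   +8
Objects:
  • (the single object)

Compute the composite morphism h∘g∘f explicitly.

Answer: +0

Trace:
  0 +10≡10 +4≡3 +8≡0  (mod 11)
result: +0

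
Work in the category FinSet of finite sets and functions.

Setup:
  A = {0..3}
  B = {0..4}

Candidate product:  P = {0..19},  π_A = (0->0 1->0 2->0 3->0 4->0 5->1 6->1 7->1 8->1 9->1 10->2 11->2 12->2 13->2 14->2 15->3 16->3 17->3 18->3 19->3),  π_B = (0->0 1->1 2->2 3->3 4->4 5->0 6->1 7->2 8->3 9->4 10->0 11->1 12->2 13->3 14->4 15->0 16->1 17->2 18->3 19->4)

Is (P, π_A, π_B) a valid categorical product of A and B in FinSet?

|A|·|B| = 4·5 = 20;  |P| = 20
Check the pairing map k ↦ (π_A(k), π_B(k)):
  0 -> (0,0)
  1 -> (0,1)
  2 -> (0,2)
  3 -> (0,3)
  4 -> (0,4)
  5 -> (1,0)
  6 -> (1,1)
  7 -> (1,2)
  8 -> (1,3)
  9 -> (1,4)
  10 -> (2,0)
  11 -> (2,1)
  12 -> (2,2)
  13 -> (2,3)
  14 -> (2,4)
  15 -> (3,0)
  16 -> (3,1)
  17 -> (3,2)
  18 -> (3,3)
  19 -> (3,4)
distinct pairs in image: 20 / 20 needed
  → bijection onto A×B; projections well-typed.

Answer: VALID PRODUCT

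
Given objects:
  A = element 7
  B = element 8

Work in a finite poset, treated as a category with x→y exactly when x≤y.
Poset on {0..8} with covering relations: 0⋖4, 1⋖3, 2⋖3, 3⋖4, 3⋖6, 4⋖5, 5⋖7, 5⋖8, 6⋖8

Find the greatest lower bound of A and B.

Lower bounds of A=7 and B=8: {0,1,2,3,4,5}
  0 <= 5
  1 <= 5
  2 <= 5
  3 <= 5
  4 <= 5
  5 <= 5
glb = 5

Answer: A∧B = 5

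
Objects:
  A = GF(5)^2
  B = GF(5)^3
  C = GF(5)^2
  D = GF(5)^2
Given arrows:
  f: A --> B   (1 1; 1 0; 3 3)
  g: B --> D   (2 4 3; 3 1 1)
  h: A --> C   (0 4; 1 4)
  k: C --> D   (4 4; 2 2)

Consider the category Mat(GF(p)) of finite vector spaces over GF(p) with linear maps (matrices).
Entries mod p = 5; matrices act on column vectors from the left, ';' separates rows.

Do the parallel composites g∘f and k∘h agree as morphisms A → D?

Answer: DOES NOT COMMUTE

Derivation:
Path 1 = f;g:
  e0=(1,0) f-->(1,1,3) g-->(0,2)
  e1=(0,1) f-->(1,0,3) g-->(1,1)
  ⟦path⟧₁ = (0 1; 2 1)
Path 2 = h;k:
  e0=(1,0) h-->(0,1) k-->(4,2)
  e1=(0,1) h-->(4,4) k-->(2,1)
  ⟦path⟧₂ = (4 2; 2 1)
Equal? NO — does not commute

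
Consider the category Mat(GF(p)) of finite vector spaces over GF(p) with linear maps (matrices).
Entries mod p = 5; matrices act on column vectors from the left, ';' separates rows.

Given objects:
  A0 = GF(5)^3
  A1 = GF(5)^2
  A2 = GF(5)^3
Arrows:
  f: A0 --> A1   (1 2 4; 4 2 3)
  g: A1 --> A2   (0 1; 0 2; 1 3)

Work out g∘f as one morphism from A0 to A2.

  e0=[1,0,0] f-->[1,4] g-->[4,3,3]
  e1=[0,1,0] f-->[2,2] g-->[2,4,3]
  e2=[0,0,1] f-->[4,3] g-->[3,1,3]
⟦path⟧: (4 2 3; 3 4 1; 3 3 3)

Answer: (4 2 3; 3 4 1; 3 3 3)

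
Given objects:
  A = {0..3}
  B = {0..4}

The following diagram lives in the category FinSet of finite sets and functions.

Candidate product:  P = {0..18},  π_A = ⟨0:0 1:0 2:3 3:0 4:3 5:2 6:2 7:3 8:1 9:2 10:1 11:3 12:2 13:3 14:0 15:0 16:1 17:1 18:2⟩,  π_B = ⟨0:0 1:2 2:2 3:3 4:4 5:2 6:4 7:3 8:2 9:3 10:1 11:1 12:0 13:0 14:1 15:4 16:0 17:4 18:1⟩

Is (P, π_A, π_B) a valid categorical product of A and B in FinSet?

Answer: NOT A VALID PRODUCT — |P|=19 ≠ |A|·|B|=20

Derivation:
|A|·|B| = 4·5 = 20;  |P| = 19
  → cardinalities differ; no bijection possible.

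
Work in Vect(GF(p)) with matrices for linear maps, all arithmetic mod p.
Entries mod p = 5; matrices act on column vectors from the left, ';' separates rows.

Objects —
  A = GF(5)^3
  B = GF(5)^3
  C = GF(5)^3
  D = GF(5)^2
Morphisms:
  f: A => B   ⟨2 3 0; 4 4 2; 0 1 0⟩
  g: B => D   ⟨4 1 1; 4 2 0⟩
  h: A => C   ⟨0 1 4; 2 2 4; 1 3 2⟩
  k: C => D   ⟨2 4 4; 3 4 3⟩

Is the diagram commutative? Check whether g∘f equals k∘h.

Path 1 = f;g:
  e0=⟨1,0,0⟩ f=>⟨2,4,0⟩ g=>⟨2,1⟩
  e1=⟨0,1,0⟩ f=>⟨3,4,1⟩ g=>⟨2,0⟩
  e2=⟨0,0,1⟩ f=>⟨0,2,0⟩ g=>⟨2,4⟩
  composite₁ = ⟨2 2 2; 1 0 4⟩
Path 2 = h;k:
  e0=⟨1,0,0⟩ h=>⟨0,2,1⟩ k=>⟨2,1⟩
  e1=⟨0,1,0⟩ h=>⟨1,2,3⟩ k=>⟨2,0⟩
  e2=⟨0,0,1⟩ h=>⟨4,4,2⟩ k=>⟨2,4⟩
  composite₂ = ⟨2 2 2; 1 0 4⟩
Equal? equal; square commutes

Answer: COMMUTES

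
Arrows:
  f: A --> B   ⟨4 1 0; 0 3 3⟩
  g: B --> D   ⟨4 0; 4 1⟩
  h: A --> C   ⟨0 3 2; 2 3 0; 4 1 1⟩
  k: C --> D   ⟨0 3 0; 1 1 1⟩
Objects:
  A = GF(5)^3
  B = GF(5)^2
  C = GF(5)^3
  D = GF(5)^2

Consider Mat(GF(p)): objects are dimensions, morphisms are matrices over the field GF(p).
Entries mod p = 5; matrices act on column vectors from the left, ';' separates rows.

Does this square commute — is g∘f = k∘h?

Answer: COMMUTES

Trace:
Along f;g (path 1):
  e0=(1,0,0) f-->(4,0) g-->(1,1)
  e1=(0,1,0) f-->(1,3) g-->(4,2)
  e2=(0,0,1) f-->(0,3) g-->(0,3)
  result₁ = ⟨1 4 0; 1 2 3⟩
Along h;k (path 2):
  e0=(1,0,0) h-->(0,2,4) k-->(1,1)
  e1=(0,1,0) h-->(3,3,1) k-->(4,2)
  e2=(0,0,1) h-->(2,0,1) k-->(0,3)
  result₂ = ⟨1 4 0; 1 2 3⟩
Equal? same morphism ✓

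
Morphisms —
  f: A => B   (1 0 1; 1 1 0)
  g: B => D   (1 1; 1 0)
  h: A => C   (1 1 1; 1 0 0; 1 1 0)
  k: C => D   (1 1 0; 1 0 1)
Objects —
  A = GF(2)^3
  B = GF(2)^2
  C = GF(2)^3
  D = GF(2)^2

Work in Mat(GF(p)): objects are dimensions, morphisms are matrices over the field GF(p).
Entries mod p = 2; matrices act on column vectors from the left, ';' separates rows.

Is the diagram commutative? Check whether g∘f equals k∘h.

Path 1 = f;g:
  e0=[1,0,0] f=>[1,1] g=>[0,1]
  e1=[0,1,0] f=>[0,1] g=>[1,0]
  e2=[0,0,1] f=>[1,0] g=>[1,1]
  composite₁ = (0 1 1; 1 0 1)
Path 2 = h;k:
  e0=[1,0,0] h=>[1,1,1] k=>[0,0]
  e1=[0,1,0] h=>[1,0,1] k=>[1,0]
  e2=[0,0,1] h=>[1,0,0] k=>[1,1]
  composite₂ = (0 1 1; 0 0 1)
Equal? NO — does not commute

Answer: DOES NOT COMMUTE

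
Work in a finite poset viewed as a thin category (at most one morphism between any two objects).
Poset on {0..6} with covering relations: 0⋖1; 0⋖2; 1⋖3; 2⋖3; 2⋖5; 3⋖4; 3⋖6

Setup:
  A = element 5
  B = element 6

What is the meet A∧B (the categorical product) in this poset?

Common predecessors of 5,6: {0,2}
  0 ≤ 2
  2 ≤ 2
glb = 2

Answer: A∧B = 2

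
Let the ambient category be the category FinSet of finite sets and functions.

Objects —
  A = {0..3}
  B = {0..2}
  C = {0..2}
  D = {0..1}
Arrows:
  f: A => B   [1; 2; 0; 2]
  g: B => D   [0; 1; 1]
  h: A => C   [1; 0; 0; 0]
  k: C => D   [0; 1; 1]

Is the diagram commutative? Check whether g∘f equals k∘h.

1) trace f;g:
  0 f=>1 g=>1
  1 f=>2 g=>1
  2 f=>0 g=>0
  3 f=>2 g=>1
  result₁ = [1; 1; 0; 1]
2) trace h;k:
  0 h=>1 k=>1
  1 h=>0 k=>0
  2 h=>0 k=>0
  3 h=>0 k=>0
  result₂ = [1; 0; 0; 0]
Equal? differ; not commutative

Answer: DOES NOT COMMUTE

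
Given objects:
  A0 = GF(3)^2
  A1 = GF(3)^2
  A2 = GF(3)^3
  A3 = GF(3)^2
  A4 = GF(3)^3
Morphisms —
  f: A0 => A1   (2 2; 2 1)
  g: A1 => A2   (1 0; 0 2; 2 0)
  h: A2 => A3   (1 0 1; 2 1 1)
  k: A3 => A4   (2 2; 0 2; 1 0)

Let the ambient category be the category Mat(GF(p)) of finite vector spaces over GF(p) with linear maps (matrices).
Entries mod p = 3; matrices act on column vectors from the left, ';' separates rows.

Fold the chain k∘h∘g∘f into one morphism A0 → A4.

  e0=⟨1,0⟩ f=>⟨2,2⟩ g=>⟨2,1,1⟩ h=>⟨0,0⟩ k=>⟨0,0,0⟩
  e1=⟨0,1⟩ f=>⟨2,1⟩ g=>⟨2,2,1⟩ h=>⟨0,1⟩ k=>⟨2,2,0⟩
result: (0 2; 0 2; 0 0)

Answer: (0 2; 0 2; 0 0)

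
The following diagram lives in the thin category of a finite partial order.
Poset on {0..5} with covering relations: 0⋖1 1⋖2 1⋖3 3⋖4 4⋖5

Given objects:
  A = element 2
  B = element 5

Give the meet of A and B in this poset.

Answer: A∧B = 1

Derivation:
{x : x⊑A ∧ x⊑B} = {0,1}  (A=2, B=5)
  0 ⊑ 1
  1 ⊑ 1
glb = 1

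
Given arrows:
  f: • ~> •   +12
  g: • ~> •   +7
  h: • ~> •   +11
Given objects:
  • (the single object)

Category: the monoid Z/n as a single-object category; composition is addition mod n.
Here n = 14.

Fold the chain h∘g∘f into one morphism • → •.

  0 +12≡12 +7≡5 +11≡2  (mod 14)
⟦path⟧: +2

Answer: +2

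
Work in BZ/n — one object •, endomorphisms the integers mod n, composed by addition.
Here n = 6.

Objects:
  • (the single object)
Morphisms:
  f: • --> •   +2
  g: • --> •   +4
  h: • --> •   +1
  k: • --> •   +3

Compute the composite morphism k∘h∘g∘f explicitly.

  0 +2≡2 +4≡0 +1≡1 +3≡4  (mod 6)
result: +4

Answer: +4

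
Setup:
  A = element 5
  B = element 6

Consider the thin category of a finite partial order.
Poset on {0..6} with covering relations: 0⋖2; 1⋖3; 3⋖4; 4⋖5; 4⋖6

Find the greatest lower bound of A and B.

Answer: A∧B = 4

Trace:
Lower bounds of A=5 and B=6: {1,3,4}
  1 ⊑ 4
  3 ⊑ 4
  4 ⊑ 4
glb = 4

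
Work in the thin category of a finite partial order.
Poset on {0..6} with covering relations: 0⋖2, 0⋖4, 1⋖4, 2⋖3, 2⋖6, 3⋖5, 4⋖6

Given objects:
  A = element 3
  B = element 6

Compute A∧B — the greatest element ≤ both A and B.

Answer: A∧B = 2

Work:
Lower bounds of A=3 and B=6: {0,2}
  0 ≤ 2
  2 ≤ 2
glb = 2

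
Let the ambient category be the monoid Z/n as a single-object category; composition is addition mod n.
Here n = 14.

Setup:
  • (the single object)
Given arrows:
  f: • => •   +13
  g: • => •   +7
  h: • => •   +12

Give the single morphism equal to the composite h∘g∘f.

  0 +13≡13 +7≡6 +12≡4  (mod 14)
result: +4

Answer: +4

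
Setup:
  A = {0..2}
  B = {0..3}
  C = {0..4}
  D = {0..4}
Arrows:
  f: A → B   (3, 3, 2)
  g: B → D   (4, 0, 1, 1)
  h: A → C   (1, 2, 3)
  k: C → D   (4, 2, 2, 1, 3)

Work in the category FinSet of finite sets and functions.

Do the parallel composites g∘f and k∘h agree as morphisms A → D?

Path 1 = f;g:
  0 f→3 g→1
  1 f→3 g→1
  2 f→2 g→1
  ⟦path⟧₁ = (1, 1, 1)
Path 2 = h;k:
  0 h→1 k→2
  1 h→2 k→2
  2 h→3 k→1
  ⟦path⟧₂ = (2, 2, 1)
Equal? distinct morphisms ✗

Answer: DOES NOT COMMUTE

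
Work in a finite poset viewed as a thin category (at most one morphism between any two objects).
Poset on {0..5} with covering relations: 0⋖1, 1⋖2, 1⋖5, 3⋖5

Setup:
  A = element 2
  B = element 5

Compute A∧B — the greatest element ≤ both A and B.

{x : x≤A ∧ x≤B} = {0,1}  (A=2, B=5)
  0 ≤ 1
  1 ≤ 1
glb = 1

Answer: A∧B = 1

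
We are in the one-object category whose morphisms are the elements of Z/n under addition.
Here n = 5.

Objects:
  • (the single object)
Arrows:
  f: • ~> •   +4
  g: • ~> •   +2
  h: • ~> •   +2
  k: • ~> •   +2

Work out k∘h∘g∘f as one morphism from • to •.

Answer: +0

Trace:
  0 +4≡4 +2≡1 +2≡3 +2≡0  (mod 5)
⟦path⟧: +0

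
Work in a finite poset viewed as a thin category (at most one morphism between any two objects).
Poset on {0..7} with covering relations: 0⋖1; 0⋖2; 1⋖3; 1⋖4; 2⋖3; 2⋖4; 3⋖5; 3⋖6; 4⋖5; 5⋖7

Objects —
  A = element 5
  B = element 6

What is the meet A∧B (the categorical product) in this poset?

Answer: A∧B = 3

Work:
Common predecessors of 5,6: {0,1,2,3}
  0 ⊑ 3
  1 ⊑ 3
  2 ⊑ 3
  3 ⊑ 3
glb = 3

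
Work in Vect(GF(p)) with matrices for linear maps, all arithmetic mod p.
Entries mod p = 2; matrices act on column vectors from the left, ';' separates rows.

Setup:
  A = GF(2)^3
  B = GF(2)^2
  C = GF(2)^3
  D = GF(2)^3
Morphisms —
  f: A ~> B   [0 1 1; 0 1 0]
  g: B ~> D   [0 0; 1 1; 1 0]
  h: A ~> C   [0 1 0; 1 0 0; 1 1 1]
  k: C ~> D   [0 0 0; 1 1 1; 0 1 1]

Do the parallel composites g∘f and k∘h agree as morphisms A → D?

Answer: COMMUTES

Work:
Along f;g (path 1):
  e0=(1,0,0) f~>(0,0) g~>(0,0,0)
  e1=(0,1,0) f~>(1,1) g~>(0,0,1)
  e2=(0,0,1) f~>(1,0) g~>(0,1,1)
  result₁ = [0 0 0; 0 0 1; 0 1 1]
Along h;k (path 2):
  e0=(1,0,0) h~>(0,1,1) k~>(0,0,0)
  e1=(0,1,0) h~>(1,0,1) k~>(0,0,1)
  e2=(0,0,1) h~>(0,0,1) k~>(0,1,1)
  result₂ = [0 0 0; 0 0 1; 0 1 1]
Equal? YES — commutes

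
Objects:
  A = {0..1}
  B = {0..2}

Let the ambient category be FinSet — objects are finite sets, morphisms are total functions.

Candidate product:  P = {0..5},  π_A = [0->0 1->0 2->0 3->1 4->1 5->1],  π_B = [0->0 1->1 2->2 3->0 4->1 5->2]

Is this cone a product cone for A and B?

|A|·|B| = 2·3 = 6;  |P| = 6
Check the pairing map k ↦ (π_A(k), π_B(k)):
  0 -> (0,0)
  1 -> (0,1)
  2 -> (0,2)
  3 -> (1,0)
  4 -> (1,1)
  5 -> (1,2)
distinct pairs in image: 6 / 6 needed
  → bijection onto A×B; projections well-typed.

Answer: VALID PRODUCT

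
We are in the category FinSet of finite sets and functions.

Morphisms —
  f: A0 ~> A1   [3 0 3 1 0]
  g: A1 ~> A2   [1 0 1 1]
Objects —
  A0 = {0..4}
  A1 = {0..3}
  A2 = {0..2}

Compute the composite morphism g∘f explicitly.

Answer: [1 1 1 0 1]

Work:
  0 f~>3 g~>1
  1 f~>0 g~>1
  2 f~>3 g~>1
  3 f~>1 g~>0
  4 f~>0 g~>1
result: [1 1 1 0 1]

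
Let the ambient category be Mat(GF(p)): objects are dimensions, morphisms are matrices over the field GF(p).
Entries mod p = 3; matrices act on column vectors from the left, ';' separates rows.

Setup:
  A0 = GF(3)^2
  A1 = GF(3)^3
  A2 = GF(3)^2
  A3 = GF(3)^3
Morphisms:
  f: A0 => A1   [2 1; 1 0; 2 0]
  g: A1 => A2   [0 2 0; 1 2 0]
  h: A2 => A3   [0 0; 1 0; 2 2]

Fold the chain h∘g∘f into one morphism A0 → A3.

  e0=[1,0] f=>[2,1,2] g=>[2,1] h=>[0,2,0]
  e1=[0,1] f=>[1,0,0] g=>[0,1] h=>[0,0,2]
composite: [0 0; 2 0; 0 2]

Answer: [0 0; 2 0; 0 2]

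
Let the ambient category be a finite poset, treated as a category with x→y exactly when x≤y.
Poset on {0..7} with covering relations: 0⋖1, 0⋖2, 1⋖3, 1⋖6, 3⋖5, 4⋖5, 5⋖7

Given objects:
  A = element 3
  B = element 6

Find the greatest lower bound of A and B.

Answer: A∧B = 1

Work:
Lower bounds of A=3 and B=6: {0,1}
  0 <= 1
  1 <= 1
glb = 1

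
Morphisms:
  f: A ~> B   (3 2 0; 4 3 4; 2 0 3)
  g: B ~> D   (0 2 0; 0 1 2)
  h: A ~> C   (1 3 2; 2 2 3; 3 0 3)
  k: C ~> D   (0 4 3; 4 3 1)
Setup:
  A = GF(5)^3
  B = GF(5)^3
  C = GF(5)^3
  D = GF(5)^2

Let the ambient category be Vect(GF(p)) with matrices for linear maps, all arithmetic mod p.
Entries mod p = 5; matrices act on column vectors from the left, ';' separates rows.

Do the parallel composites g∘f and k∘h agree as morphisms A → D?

Answer: DOES NOT COMMUTE

Work:
Path 1 = f;g:
  e0=(1,0,0) f~>(3,4,2) g~>(3,3)
  e1=(0,1,0) f~>(2,3,0) g~>(1,3)
  e2=(0,0,1) f~>(0,4,3) g~>(3,0)
  ⟦path⟧₁ = (3 1 3; 3 3 0)
Path 2 = h;k:
  e0=(1,0,0) h~>(1,2,3) k~>(2,3)
  e1=(0,1,0) h~>(3,2,0) k~>(3,3)
  e2=(0,0,1) h~>(2,3,3) k~>(1,0)
  ⟦path⟧₂ = (2 3 1; 3 3 0)
Equal? distinct morphisms ✗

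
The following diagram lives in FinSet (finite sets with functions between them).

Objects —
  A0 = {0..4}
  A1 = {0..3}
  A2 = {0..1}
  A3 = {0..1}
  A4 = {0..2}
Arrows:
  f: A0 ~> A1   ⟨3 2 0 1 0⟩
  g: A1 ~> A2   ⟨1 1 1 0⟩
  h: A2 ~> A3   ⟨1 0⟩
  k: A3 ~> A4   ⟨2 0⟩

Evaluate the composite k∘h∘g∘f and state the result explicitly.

  0 f~>3 g~>0 h~>1 k~>0
  1 f~>2 g~>1 h~>0 k~>2
  2 f~>0 g~>1 h~>0 k~>2
  3 f~>1 g~>1 h~>0 k~>2
  4 f~>0 g~>1 h~>0 k~>2
⟦path⟧: ⟨0 2 2 2 2⟩

Answer: ⟨0 2 2 2 2⟩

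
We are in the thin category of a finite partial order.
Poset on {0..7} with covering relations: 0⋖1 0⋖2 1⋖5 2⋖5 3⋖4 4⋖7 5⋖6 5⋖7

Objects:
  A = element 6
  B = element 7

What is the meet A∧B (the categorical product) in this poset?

Answer: A∧B = 5

Derivation:
Lower bounds of A=6 and B=7: {0,1,2,5}
  0 ≤ 5
  1 ≤ 5
  2 ≤ 5
  5 ≤ 5
glb = 5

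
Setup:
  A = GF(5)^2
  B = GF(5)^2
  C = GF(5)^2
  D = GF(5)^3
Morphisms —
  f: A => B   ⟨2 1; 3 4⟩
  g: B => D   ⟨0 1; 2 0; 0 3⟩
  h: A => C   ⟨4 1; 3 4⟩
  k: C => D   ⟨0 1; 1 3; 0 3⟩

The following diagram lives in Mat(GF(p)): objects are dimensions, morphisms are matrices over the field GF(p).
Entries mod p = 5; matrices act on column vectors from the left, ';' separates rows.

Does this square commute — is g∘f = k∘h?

Answer: DOES NOT COMMUTE

Trace:
Along f;g (path 1):
  e0=[1,0] f=>[2,3] g=>[3,4,4]
  e1=[0,1] f=>[1,4] g=>[4,2,2]
  composite₁ = ⟨3 4; 4 2; 4 2⟩
Along h;k (path 2):
  e0=[1,0] h=>[4,3] k=>[3,3,4]
  e1=[0,1] h=>[1,4] k=>[4,3,2]
  composite₂ = ⟨3 4; 3 3; 4 2⟩
Equal? NO — does not commute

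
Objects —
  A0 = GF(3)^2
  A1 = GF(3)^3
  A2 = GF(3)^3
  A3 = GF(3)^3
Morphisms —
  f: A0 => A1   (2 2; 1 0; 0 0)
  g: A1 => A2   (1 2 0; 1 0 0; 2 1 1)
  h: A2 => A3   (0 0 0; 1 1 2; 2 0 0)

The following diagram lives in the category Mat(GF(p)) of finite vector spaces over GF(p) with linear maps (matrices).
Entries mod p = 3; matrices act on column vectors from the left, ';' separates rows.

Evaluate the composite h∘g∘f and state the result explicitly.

Answer: (0 0; 1 0; 2 1)

Work:
  e0=⟨1,0⟩ f=>⟨2,1,0⟩ g=>⟨1,2,2⟩ h=>⟨0,1,2⟩
  e1=⟨0,1⟩ f=>⟨2,0,0⟩ g=>⟨2,2,1⟩ h=>⟨0,0,1⟩
composite: (0 0; 1 0; 2 1)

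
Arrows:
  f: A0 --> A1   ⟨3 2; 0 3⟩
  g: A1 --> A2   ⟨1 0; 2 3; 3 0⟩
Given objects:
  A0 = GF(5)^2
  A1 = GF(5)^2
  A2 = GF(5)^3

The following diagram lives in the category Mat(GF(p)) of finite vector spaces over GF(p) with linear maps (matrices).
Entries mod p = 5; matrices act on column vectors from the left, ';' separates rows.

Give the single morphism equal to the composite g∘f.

  e0=(1,0) f-->(3,0) g-->(3,1,4)
  e1=(0,1) f-->(2,3) g-->(2,3,1)
⟦path⟧: ⟨3 2; 1 3; 4 1⟩

Answer: ⟨3 2; 1 3; 4 1⟩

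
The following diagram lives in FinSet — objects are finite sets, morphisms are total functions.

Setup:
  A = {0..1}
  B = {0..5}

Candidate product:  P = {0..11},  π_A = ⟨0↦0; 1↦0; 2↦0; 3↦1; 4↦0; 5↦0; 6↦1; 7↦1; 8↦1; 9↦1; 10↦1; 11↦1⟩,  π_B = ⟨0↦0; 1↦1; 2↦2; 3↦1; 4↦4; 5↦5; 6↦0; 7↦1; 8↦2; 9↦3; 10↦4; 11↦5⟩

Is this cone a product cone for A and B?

Answer: NOT A VALID PRODUCT — duplicate pair at indices 7,3

Derivation:
|A|·|B| = 2·6 = 12;  |P| = 12
Check the pairing map k ↦ (π_A(k), π_B(k)):
  0 ↦ (0,0)
  1 ↦ (0,1)
  2 ↦ (0,2)
  3 ↦ (1,1)
  4 ↦ (0,4)
  5 ↦ (0,5)
  6 ↦ (1,0)
  7 ↦ (1,1)  ✗ repeats pair of k=3
  8 ↦ (1,2)
  9 ↦ (1,3)
  10 ↦ (1,4)
  11 ↦ (1,5)
distinct pairs in image: 11 / 12 needed
  → (1,1) hit at k=3 and k=7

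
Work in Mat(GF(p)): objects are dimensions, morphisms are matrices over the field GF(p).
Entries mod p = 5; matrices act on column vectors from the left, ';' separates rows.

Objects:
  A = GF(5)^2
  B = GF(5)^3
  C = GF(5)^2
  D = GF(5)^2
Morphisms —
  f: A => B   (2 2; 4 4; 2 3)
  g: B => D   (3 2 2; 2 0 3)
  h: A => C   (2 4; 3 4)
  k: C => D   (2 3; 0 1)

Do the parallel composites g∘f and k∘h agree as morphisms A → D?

Answer: DOES NOT COMMUTE

Trace:
Path 1 = f;g:
  e0=[1,0] f=>[2,4,2] g=>[3,0]
  e1=[0,1] f=>[2,4,3] g=>[0,3]
  ⟦path⟧₁ = (3 0; 0 3)
Path 2 = h;k:
  e0=[1,0] h=>[2,3] k=>[3,3]
  e1=[0,1] h=>[4,4] k=>[0,4]
  ⟦path⟧₂ = (3 0; 3 4)
Equal? NO — does not commute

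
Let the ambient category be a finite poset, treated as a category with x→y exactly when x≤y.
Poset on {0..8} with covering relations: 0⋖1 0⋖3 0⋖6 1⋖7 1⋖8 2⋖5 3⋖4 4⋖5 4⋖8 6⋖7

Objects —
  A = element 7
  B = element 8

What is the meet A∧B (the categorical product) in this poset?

Lower bounds of A=7 and B=8: {0,1}
  0 <= 1
  1 <= 1
glb = 1

Answer: A∧B = 1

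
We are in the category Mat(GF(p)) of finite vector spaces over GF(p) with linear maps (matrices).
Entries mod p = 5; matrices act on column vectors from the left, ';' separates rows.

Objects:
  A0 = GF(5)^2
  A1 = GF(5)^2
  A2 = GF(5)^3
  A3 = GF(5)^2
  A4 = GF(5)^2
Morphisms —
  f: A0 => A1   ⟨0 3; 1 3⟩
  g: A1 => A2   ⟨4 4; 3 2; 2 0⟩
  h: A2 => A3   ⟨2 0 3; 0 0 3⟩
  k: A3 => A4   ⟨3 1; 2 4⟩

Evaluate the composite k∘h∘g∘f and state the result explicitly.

Answer: ⟨4 1; 1 4⟩

Trace:
  e0=(1,0) f=>(0,1) g=>(4,2,0) h=>(3,0) k=>(4,1)
  e1=(0,1) f=>(3,3) g=>(4,0,1) h=>(1,3) k=>(1,4)
⟦path⟧: ⟨4 1; 1 4⟩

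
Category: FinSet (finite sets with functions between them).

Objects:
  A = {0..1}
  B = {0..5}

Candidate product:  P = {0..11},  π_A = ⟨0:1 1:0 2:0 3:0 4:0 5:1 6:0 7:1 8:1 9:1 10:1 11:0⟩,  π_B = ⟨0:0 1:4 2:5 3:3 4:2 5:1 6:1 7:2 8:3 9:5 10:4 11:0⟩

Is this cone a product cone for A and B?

|A|·|B| = 2·6 = 12;  |P| = 12
Check the pairing map k ↦ (π_A(k), π_B(k)):
  0 : (1,0)
  1 : (0,4)
  2 : (0,5)
  3 : (0,3)
  4 : (0,2)
  5 : (1,1)
  6 : (0,1)
  7 : (1,2)
  8 : (1,3)
  9 : (1,5)
  10 : (1,4)
  11 : (0,0)
distinct pairs in image: 12 / 12 needed
  → bijection onto A×B; projections well-typed.

Answer: VALID PRODUCT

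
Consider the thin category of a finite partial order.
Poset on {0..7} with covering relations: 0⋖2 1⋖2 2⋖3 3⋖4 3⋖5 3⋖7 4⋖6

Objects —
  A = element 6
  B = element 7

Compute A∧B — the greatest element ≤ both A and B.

Lower bounds of A=6 and B=7: {0,1,2,3}
  0 ≤ 3
  1 ≤ 3
  2 ≤ 3
  3 ≤ 3
glb = 3

Answer: A∧B = 3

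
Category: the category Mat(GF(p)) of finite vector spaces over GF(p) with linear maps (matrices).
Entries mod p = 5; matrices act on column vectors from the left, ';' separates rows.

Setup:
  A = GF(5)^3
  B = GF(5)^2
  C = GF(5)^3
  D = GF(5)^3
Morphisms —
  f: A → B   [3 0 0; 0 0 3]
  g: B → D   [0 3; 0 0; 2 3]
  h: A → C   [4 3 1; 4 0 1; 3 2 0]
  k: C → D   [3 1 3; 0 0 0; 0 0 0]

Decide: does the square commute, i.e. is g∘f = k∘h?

Answer: DOES NOT COMMUTE

Trace:
Path 1 = f;g:
  e0=(1,0,0) f→(3,0) g→(0,0,1)
  e1=(0,1,0) f→(0,0) g→(0,0,0)
  e2=(0,0,1) f→(0,3) g→(4,0,4)
  ⟦path⟧₁ = [0 0 4; 0 0 0; 1 0 4]
Path 2 = h;k:
  e0=(1,0,0) h→(4,4,3) k→(0,0,0)
  e1=(0,1,0) h→(3,0,2) k→(0,0,0)
  e2=(0,0,1) h→(1,1,0) k→(4,0,0)
  ⟦path⟧₂ = [0 0 4; 0 0 0; 0 0 0]
Equal? differ; not commutative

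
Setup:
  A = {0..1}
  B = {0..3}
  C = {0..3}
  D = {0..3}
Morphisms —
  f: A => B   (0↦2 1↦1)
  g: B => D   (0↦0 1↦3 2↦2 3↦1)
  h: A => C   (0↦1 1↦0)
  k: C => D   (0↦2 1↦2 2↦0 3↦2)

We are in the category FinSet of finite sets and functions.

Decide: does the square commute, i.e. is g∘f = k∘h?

Answer: DOES NOT COMMUTE

Work:
1) trace f;g:
  0 f=>2 g=>2
  1 f=>1 g=>3
  result₁ = (0↦2 1↦3)
2) trace h;k:
  0 h=>1 k=>2
  1 h=>0 k=>2
  result₂ = (0↦2 1↦2)
Equal? NO — does not commute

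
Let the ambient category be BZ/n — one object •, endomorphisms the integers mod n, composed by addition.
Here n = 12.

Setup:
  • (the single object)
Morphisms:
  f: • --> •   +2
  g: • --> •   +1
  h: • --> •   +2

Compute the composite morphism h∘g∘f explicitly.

  0 +2≡2 +1≡3 +2≡5  (mod 12)
composite: +5

Answer: +5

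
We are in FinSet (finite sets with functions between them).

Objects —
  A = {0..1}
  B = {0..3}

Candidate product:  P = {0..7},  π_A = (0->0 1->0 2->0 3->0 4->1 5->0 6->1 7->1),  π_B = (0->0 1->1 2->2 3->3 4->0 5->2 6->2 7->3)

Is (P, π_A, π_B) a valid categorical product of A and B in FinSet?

|A|·|B| = 2·4 = 8;  |P| = 8
Check the pairing map k ↦ (π_A(k), π_B(k)):
  0 -> (0,0)
  1 -> (0,1)
  2 -> (0,2)
  3 -> (0,3)
  4 -> (1,0)
  5 -> (0,2)  ✗ repeats pair of k=2
  6 -> (1,2)
  7 -> (1,3)
distinct pairs in image: 7 / 8 needed
  → (0,2) hit at k=2 and k=5

Answer: NOT A VALID PRODUCT — duplicate pair at indices 2,5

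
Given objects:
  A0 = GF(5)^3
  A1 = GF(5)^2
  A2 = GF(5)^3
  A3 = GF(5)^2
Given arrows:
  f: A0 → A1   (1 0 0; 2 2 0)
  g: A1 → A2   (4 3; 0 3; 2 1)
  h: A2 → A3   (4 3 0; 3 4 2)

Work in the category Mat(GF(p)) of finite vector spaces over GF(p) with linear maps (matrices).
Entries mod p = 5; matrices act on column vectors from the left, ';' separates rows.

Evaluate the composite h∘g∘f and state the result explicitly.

  e0=(1,0,0) f→(1,2) g→(0,1,4) h→(3,2)
  e1=(0,1,0) f→(0,2) g→(1,1,2) h→(2,1)
  e2=(0,0,1) f→(0,0) g→(0,0,0) h→(0,0)
composite: (3 2 0; 2 1 0)

Answer: (3 2 0; 2 1 0)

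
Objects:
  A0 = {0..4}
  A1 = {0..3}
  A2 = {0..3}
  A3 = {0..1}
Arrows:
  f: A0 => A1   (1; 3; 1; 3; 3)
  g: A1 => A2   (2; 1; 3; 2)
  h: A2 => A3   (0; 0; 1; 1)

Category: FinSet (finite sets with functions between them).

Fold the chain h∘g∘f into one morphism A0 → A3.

  0 f=>1 g=>1 h=>0
  1 f=>3 g=>2 h=>1
  2 f=>1 g=>1 h=>0
  3 f=>3 g=>2 h=>1
  4 f=>3 g=>2 h=>1
⟦path⟧: (0; 1; 0; 1; 1)

Answer: (0; 1; 0; 1; 1)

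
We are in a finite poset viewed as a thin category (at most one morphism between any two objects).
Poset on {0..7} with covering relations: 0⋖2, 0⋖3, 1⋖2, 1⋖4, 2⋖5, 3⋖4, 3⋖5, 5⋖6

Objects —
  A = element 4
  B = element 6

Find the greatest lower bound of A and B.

Answer: NO MEET EXISTS

Derivation:
{x : x⊑A ∧ x⊑B} = {0,1,3}  (A=4, B=6)
  maximal lower bounds 1 and 3 are incomparable: neither 1⊑3 nor 3⊑1
→ no greatest lower bound exists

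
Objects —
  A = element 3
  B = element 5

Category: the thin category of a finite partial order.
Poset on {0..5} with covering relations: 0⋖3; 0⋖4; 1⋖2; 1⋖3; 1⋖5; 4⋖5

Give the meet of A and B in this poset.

Answer: NO MEET EXISTS

Trace:
{x : x≤A ∧ x≤B} = {0,1}  (A=3, B=5)
  maximal lower bounds 0 and 1 are incomparable: neither 0≤1 nor 1≤0
→ no greatest lower bound exists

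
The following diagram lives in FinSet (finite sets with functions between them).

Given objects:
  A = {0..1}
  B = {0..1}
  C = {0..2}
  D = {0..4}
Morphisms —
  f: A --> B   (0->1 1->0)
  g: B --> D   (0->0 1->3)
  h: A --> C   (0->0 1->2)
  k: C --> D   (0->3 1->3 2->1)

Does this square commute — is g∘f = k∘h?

Path 1 = f;g:
  0 f-->1 g-->3
  1 f-->0 g-->0
  composite₁ = (0->3 1->0)
Path 2 = h;k:
  0 h-->0 k-->3
  1 h-->2 k-->1
  composite₂ = (0->3 1->1)
Equal? differ; not commutative

Answer: DOES NOT COMMUTE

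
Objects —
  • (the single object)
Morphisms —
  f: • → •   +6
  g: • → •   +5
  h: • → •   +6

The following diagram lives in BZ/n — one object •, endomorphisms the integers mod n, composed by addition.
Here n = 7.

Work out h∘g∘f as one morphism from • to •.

  0 +6≡6 +5≡4 +6≡3  (mod 7)
composite: +3

Answer: +3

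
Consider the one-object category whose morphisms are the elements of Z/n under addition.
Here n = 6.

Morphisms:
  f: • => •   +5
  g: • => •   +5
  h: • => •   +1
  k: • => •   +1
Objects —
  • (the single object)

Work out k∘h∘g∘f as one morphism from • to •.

Answer: +0

Derivation:
  0 +5≡5 +5≡4 +1≡5 +1≡0  (mod 6)
⟦path⟧: +0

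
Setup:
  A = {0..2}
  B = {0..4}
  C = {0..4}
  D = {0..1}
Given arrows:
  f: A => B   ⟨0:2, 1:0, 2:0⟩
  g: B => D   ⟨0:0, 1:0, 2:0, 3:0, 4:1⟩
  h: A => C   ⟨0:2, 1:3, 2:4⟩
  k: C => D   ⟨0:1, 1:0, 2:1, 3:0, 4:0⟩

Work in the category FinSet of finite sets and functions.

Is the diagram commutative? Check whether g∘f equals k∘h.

Answer: DOES NOT COMMUTE

Trace:
Along f;g (path 1):
  0 f=>2 g=>0
  1 f=>0 g=>0
  2 f=>0 g=>0
  ⟦path⟧₁ = ⟨0:0, 1:0, 2:0⟩
Along h;k (path 2):
  0 h=>2 k=>1
  1 h=>3 k=>0
  2 h=>4 k=>0
  ⟦path⟧₂ = ⟨0:1, 1:0, 2:0⟩
Equal? distinct morphisms ✗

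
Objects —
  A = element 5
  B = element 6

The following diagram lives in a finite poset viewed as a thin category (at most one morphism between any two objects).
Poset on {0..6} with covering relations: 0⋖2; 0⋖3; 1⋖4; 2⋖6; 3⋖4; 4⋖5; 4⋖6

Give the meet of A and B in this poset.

Answer: A∧B = 4

Trace:
Common predecessors of 5,6: {0,1,3,4}
  0 <= 4
  1 <= 4
  3 <= 4
  4 <= 4
glb = 4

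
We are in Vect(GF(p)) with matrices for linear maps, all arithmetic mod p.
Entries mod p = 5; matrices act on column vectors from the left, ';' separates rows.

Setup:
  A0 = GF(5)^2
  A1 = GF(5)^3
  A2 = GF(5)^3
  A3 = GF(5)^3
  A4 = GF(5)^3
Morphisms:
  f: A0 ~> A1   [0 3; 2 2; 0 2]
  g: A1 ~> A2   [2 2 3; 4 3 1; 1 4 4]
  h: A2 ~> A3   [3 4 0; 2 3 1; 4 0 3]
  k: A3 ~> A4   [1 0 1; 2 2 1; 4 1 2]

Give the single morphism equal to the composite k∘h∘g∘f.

Answer: [1 4; 0 4; 3 0]

Work:
  e0=⟨1,0⟩ f~>⟨0,2,0⟩ g~>⟨4,1,3⟩ h~>⟨1,4,0⟩ k~>⟨1,0,3⟩
  e1=⟨0,1⟩ f~>⟨3,2,2⟩ g~>⟨1,0,4⟩ h~>⟨3,1,1⟩ k~>⟨4,4,0⟩
result: [1 4; 0 4; 3 0]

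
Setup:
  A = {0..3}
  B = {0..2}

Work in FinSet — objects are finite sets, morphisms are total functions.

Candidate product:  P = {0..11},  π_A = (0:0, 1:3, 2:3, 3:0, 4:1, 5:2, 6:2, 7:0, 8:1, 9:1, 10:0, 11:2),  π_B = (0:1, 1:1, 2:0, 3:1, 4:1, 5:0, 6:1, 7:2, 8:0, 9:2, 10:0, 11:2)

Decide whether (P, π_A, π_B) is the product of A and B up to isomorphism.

|A|·|B| = 4·3 = 12;  |P| = 12
Check the pairing map k ↦ (π_A(k), π_B(k)):
  0 : (0,1)
  1 : (3,1)
  2 : (3,0)
  3 : (0,1)  ✗ repeats pair of k=0
  4 : (1,1)
  5 : (2,0)
  6 : (2,1)
  7 : (0,2)
  8 : (1,0)
  9 : (1,2)
  10 : (0,0)
  11 : (2,2)
distinct pairs in image: 11 / 12 needed
  → (0,1) hit at k=0 and k=3

Answer: NOT A VALID PRODUCT — duplicate pair at indices 0,3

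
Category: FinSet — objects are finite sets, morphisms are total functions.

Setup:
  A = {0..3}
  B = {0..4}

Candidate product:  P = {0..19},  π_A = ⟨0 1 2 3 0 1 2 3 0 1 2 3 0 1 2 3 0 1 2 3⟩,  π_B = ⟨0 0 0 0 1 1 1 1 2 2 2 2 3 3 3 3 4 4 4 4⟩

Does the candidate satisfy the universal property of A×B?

Answer: VALID PRODUCT

Work:
|A|·|B| = 4·5 = 20;  |P| = 20
Check the pairing map k ↦ (π_A(k), π_B(k)):
  0 -> (0,0)
  1 -> (1,0)
  2 -> (2,0)
  3 -> (3,0)
  4 -> (0,1)
  5 -> (1,1)
  6 -> (2,1)
  7 -> (3,1)
  8 -> (0,2)
  9 -> (1,2)
  10 -> (2,2)
  11 -> (3,2)
  12 -> (0,3)
  13 -> (1,3)
  14 -> (2,3)
  15 -> (3,3)
  16 -> (0,4)
  17 -> (1,4)
  18 -> (2,4)
  19 -> (3,4)
distinct pairs in image: 20 / 20 needed
  → bijection onto A×B; projections well-typed.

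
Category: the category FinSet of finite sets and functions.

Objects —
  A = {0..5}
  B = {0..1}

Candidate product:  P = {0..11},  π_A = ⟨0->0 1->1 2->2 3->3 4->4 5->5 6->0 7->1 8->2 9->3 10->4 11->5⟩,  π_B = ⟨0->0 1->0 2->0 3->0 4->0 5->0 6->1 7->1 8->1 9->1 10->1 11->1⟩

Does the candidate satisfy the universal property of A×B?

|A|·|B| = 6·2 = 12;  |P| = 12
Check the pairing map k ↦ (π_A(k), π_B(k)):
  0 -> (0,0)
  1 -> (1,0)
  2 -> (2,0)
  3 -> (3,0)
  4 -> (4,0)
  5 -> (5,0)
  6 -> (0,1)
  7 -> (1,1)
  8 -> (2,1)
  9 -> (3,1)
  10 -> (4,1)
  11 -> (5,1)
distinct pairs in image: 12 / 12 needed
  → bijection onto A×B; projections well-typed.

Answer: VALID PRODUCT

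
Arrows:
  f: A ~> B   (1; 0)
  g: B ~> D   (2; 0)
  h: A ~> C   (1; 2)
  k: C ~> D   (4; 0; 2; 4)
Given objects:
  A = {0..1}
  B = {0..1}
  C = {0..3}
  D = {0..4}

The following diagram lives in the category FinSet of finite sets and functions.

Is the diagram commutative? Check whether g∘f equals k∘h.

Answer: COMMUTES

Trace:
1) trace f;g:
  0 f~>1 g~>0
  1 f~>0 g~>2
  composite₁ = (0; 2)
2) trace h;k:
  0 h~>1 k~>0
  1 h~>2 k~>2
  composite₂ = (0; 2)
Equal? YES — commutes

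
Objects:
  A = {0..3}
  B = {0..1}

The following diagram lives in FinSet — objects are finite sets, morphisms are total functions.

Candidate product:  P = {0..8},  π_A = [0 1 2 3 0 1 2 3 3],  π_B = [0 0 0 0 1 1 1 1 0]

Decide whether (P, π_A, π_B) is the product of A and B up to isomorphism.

|A|·|B| = 4·2 = 8;  |P| = 9
  → cardinalities differ; no bijection possible.

Answer: NOT A VALID PRODUCT — |P|=9 ≠ |A|·|B|=8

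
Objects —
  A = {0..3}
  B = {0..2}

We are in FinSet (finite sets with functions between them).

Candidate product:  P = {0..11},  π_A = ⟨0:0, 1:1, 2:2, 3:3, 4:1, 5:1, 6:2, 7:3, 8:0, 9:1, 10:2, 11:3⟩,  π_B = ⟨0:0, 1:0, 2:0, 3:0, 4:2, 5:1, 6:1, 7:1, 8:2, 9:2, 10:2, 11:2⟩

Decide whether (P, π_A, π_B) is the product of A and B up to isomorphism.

|A|·|B| = 4·3 = 12;  |P| = 12
Check the pairing map k ↦ (π_A(k), π_B(k)):
  0 : (0,0)
  1 : (1,0)
  2 : (2,0)
  3 : (3,0)
  4 : (1,2)
  5 : (1,1)
  6 : (2,1)
  7 : (3,1)
  8 : (0,2)
  9 : (1,2)  ✗ repeats pair of k=4
  10 : (2,2)
  11 : (3,2)
distinct pairs in image: 11 / 12 needed
  → (1,2) hit at k=4 and k=9

Answer: NOT A VALID PRODUCT — duplicate pair at indices 9,4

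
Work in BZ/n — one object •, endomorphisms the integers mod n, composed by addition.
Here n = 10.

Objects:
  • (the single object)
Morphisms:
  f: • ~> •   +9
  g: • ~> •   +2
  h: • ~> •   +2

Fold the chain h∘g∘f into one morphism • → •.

Answer: +3

Trace:
  0 +9≡9 +2≡1 +2≡3  (mod 10)
composite: +3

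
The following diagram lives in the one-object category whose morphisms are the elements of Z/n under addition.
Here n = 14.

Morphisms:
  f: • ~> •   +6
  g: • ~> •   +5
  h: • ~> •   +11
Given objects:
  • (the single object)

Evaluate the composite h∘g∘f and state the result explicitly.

  0 +6≡6 +5≡11 +11≡8  (mod 14)
⟦path⟧: +8

Answer: +8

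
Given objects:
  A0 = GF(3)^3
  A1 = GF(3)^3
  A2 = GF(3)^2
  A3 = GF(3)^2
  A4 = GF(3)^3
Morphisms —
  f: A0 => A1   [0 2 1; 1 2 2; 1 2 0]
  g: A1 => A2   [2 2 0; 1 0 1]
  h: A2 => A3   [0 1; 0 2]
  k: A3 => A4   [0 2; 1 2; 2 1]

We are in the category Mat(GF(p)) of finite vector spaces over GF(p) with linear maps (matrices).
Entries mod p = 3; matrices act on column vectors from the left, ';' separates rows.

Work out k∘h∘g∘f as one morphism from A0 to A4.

  e0=⟨1,0,0⟩ f=>⟨0,1,1⟩ g=>⟨2,1⟩ h=>⟨1,2⟩ k=>⟨1,2,1⟩
  e1=⟨0,1,0⟩ f=>⟨2,2,2⟩ g=>⟨2,1⟩ h=>⟨1,2⟩ k=>⟨1,2,1⟩
  e2=⟨0,0,1⟩ f=>⟨1,2,0⟩ g=>⟨0,1⟩ h=>⟨1,2⟩ k=>⟨1,2,1⟩
result: [1 1 1; 2 2 2; 1 1 1]

Answer: [1 1 1; 2 2 2; 1 1 1]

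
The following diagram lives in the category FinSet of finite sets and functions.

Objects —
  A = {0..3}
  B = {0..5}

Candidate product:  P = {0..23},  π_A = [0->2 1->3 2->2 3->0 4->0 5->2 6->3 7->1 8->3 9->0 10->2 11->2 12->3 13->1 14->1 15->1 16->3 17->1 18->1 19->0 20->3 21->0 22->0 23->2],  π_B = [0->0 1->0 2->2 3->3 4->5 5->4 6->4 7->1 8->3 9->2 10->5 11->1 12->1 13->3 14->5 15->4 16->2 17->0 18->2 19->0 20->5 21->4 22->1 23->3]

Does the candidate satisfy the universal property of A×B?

Answer: VALID PRODUCT

Work:
|A|·|B| = 4·6 = 24;  |P| = 24
Check the pairing map k ↦ (π_A(k), π_B(k)):
  0 -> (2,0)
  1 -> (3,0)
  2 -> (2,2)
  3 -> (0,3)
  4 -> (0,5)
  5 -> (2,4)
  6 -> (3,4)
  7 -> (1,1)
  8 -> (3,3)
  9 -> (0,2)
  10 -> (2,5)
  11 -> (2,1)
  12 -> (3,1)
  13 -> (1,3)
  14 -> (1,5)
  15 -> (1,4)
  16 -> (3,2)
  17 -> (1,0)
  18 -> (1,2)
  19 -> (0,0)
  20 -> (3,5)
  21 -> (0,4)
  22 -> (0,1)
  23 -> (2,3)
distinct pairs in image: 24 / 24 needed
  → bijection onto A×B; projections well-typed.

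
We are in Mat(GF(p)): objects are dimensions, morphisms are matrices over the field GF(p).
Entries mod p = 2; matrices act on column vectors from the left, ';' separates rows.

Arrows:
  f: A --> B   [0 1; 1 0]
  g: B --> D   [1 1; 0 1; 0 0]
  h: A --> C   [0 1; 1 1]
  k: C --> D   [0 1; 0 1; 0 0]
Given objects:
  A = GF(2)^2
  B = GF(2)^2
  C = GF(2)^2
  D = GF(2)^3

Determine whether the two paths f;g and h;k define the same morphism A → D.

Answer: DOES NOT COMMUTE

Derivation:
1) trace f;g:
  e0=⟨1,0⟩ f-->⟨0,1⟩ g-->⟨1,1,0⟩
  e1=⟨0,1⟩ f-->⟨1,0⟩ g-->⟨1,0,0⟩
  composite₁ = [1 1; 1 0; 0 0]
2) trace h;k:
  e0=⟨1,0⟩ h-->⟨0,1⟩ k-->⟨1,1,0⟩
  e1=⟨0,1⟩ h-->⟨1,1⟩ k-->⟨1,1,0⟩
  composite₂ = [1 1; 1 1; 0 0]
Equal? NO — does not commute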